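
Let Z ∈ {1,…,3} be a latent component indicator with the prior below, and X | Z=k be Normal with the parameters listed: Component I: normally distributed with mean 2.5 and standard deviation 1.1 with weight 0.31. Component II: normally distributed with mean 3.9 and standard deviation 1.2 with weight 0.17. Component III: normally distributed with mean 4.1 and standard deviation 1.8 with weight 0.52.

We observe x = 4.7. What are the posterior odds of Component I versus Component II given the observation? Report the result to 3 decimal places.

Only the two components matter; the odds are (w_i f_i(x)) / (w_j f_j(x)).
Evaluate each component's likelihood at the observed value:
  L_I = (1/(1.1·√(2π)))·exp(−(4.7−2.5)²/(2·1.1²)) = 0.362675·exp(-2.00000) = 0.0490827
  L_II = (1/(1.2·√(2π)))·exp(−(4.7−3.9)²/(2·1.2²)) = 0.332452·exp(-0.22222) = 0.266207
  L_III = (1/(1.8·√(2π)))·exp(−(4.7−4.1)²/(2·1.8²)) = 0.221635·exp(-0.05556) = 0.209657
0.0152156 / 0.0452551 ≈ 0.336

0.336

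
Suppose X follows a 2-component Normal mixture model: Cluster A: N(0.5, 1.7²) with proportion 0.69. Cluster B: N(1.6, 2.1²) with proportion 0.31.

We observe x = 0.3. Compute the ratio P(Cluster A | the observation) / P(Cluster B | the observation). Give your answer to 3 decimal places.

Posterior odds = (w_i f_i(x)) / (w_j f_j(x)); the normalising sum cancels.
Component likelihoods at x = 0.3:
  L_A = (1/(1.7·√(2π)))·exp(−(0.3−0.5)²/(2·1.7²)) = 0.234672·exp(-0.00692) = 0.233054
  L_B = (1/(2.1·√(2π)))·exp(−(0.3−1.6)²/(2·2.1²)) = 0.189973·exp(-0.19161) = 0.156847
0.160807 / 0.0486225 ≈ 3.307

3.307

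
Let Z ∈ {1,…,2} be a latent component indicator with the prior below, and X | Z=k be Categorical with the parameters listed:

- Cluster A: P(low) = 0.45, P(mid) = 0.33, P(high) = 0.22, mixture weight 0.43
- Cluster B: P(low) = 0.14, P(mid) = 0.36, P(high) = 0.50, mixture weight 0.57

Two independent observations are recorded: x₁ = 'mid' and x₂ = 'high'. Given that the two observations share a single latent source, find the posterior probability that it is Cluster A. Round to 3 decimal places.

0.233

Posterior ∝ prior × likelihood, so P(k | x) ∝ P(Z=k) f_k(x); normalise over all components.
Since both observations come from the same component, the likelihood for component k is f_k(x₁)·f_k(x₂).
  p_A = [P(mid | comp) = 0.33] × [0.22] = 0.0726
  p_B = [P(mid | comp) = 0.36] × [0.5] = 0.18
Unnormalised posteriors:
  P(Z=A)·p_A = 0.43 × 0.0726 = 0.031218
  P(Z=B)·p_B = 0.57 × 0.18 = 0.1026
Sum: 0.031218 + 0.1026 = 0.133818
So the posterior for Cluster A is 0.031218 / 0.133818 ≈ 0.233.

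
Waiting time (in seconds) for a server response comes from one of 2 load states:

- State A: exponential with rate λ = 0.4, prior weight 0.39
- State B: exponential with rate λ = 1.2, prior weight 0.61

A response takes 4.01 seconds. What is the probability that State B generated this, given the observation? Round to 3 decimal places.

0.159

Posterior ∝ prior × likelihood, so P(k | x) ∝ π_k f_k(x); normalise over all components.
Exponential densities:
  p_A = 0.4·e^(−0.4·4.01) = 0.4·e^(−1.6040) = 0.0804362
  p_B = 1.2·e^(−1.2·4.01) = 1.2·e^(−4.8120) = 0.0097579
Prior × likelihood for each component:
  π_A·p_A = 0.39 × 0.0804362 = 0.0313701
  π_B·p_B = 0.61 × 0.0097579 = 0.00595232
Evidence: 0.0313701 + 0.00595232 = 0.0373224
Responsibility of State B: 0.00595232 / 0.0373224 ≈ 0.159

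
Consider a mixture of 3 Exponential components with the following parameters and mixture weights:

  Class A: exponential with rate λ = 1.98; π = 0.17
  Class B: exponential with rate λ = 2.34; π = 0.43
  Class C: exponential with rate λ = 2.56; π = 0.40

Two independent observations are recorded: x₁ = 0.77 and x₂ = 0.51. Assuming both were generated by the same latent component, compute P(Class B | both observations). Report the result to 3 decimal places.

0.437

By Bayes' theorem, P(k | x) = π_k f_k(x) / Σ_j π_j f_j(x).
Since both observations come from the same component, the likelihood for component k is f_k(x₁)·f_k(x₂).
  f_A = [1.98·e^(−1.98·0.77) = 1.98·e^(−1.5246) = 0.431062] × [0.721298] = 0.310924
  f_B = [2.34·e^(−2.34·0.77) = 2.34·e^(−1.8018) = 0.386104] × [0.709461] = 0.273926
  f_C = [2.56·e^(−2.56·0.77) = 2.56·e^(−1.9712) = 0.356581] × [0.693785] = 0.247391
Weight by the priors:
  π_A·f_A = 0.17 × 0.310924 = 0.0528571
  π_B·f_B = 0.43 × 0.273926 = 0.117788
  π_C·f_C = 0.40 × 0.247391 = 0.0989564
Sum: 0.0528571 + 0.117788 + 0.0989564 = 0.269602
P(Class B | x) = 0.117788 / 0.269602 ≈ 0.437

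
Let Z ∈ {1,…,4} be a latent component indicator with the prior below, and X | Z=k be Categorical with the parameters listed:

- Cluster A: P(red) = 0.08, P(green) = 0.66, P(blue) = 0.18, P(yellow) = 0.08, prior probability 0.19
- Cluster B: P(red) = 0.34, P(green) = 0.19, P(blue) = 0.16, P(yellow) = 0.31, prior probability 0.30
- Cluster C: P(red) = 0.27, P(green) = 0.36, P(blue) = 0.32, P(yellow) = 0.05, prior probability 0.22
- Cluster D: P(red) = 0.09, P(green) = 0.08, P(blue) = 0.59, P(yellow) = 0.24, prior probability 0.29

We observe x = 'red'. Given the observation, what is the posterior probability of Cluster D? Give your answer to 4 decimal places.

By Bayes' theorem, P(k | x) = P(Z=k) f_k(x) / Σ_j P(Z=j) f_j(x).
Evaluate each component's likelihood at the observed value:
  f_A = 0.08
  f_B = 0.34
  f_C = 0.27
  f_D = 0.09
Unnormalised posteriors:
  P(Z=A)·f_A = 0.19 × 0.08 = 0.0152
  P(Z=B)·f_B = 0.30 × 0.34 = 0.102
  P(Z=C)·f_C = 0.22 × 0.27 = 0.0594
  P(Z=D)·f_D = 0.29 × 0.09 = 0.0261
Sum: 0.0152 + 0.102 + 0.0594 + 0.0261 = 0.2027
P(Cluster D | the observation) = 0.0261 / 0.2027 ≈ 0.1288

0.1288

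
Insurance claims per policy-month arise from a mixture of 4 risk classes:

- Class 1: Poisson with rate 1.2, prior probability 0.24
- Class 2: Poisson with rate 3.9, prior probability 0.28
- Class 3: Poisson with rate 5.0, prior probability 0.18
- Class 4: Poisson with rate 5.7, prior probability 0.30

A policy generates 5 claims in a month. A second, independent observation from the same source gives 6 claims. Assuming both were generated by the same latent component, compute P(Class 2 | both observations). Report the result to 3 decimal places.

The responsibility of component k is P(Z=k) f_k(x) divided by Σ_j P(Z=j) f_j(x).
Since both observations come from the same component, the likelihood for component k is f_k(x₁)·f_k(x₂).
  f_1 = [e^(−1.2)·1.2^5/5! = 0.00624556] × [0.00124911] = 7.80141e-06
  f_2 = [e^(−3.9)·3.9^5/5! = 0.152193] × [0.0989251] = 0.0150557
  f_3 = [e^(−5.0)·5.0^5/5! = 0.175467] × [0.146223] = 0.0256573
  f_4 = [e^(−5.7)·5.7^5/5! = 0.16777] × [0.159382] = 0.0267395
Prior × likelihood for each component:
  P(Z=1)·f_1 = 0.24 × 7.80141e-06 = 1.87234e-06
  P(Z=2)·f_2 = 0.28 × 0.0150557 = 0.00421559
  P(Z=3)·f_3 = 0.18 × 0.0256573 = 0.00461832
  P(Z=4)·f_4 = 0.30 × 0.0267395 = 0.00802184
Normaliser: 1.87234e-06 + 0.00421559 + 0.00461832 + 0.00802184 = 0.0168576
P(Class 2 | data) ≈ 0.250

0.250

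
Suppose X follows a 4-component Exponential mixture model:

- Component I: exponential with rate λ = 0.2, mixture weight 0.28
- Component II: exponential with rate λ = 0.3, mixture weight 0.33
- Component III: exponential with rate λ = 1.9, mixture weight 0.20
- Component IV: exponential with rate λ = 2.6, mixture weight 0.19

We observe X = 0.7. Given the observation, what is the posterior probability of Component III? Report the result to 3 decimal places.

The responsibility of component k is π_k f_k(x) divided by Σ_j π_j f_j(x).
Exponential densities:
  L_I = 0.2·e^(−0.2·0.7) = 0.2·e^(−0.1400) = 0.173872
  L_II = 0.3·e^(−0.3·0.7) = 0.3·e^(−0.2100) = 0.243175
  L_III = 1.9·e^(−1.9·0.7) = 1.9·e^(−1.3300) = 0.502507
  L_IV = 2.6·e^(−2.6·0.7) = 2.6·e^(−1.8200) = 0.421267
Multiply by the mixture weights:
  π_I·L_I = 0.28 × 0.173872 = 0.0486841
  π_II·L_II = 0.33 × 0.243175 = 0.0802478
  π_III·L_III = 0.20 × 0.502507 = 0.100501
  π_IV·L_IV = 0.19 × 0.421267 = 0.0800407
Marginal: 0.0486841 + 0.0802478 + 0.100501 + 0.0800407 = 0.309474
Responsibility of Component III: 0.100501 / 0.309474 ≈ 0.325

0.325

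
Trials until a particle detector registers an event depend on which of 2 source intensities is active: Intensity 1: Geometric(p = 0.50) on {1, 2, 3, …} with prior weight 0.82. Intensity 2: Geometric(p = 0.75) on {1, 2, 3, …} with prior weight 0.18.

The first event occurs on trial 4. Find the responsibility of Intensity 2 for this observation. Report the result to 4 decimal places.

0.0395

P(component k | x) = P(Z=k)·f_k(x) / marginal(x), where marginal(x) = Σ_j P(Z=j)·f_j(x).
Component likelihoods at x = 4:
  L_1 = 0.50·(1−0.50)^3 = 0.50·0.125 = 0.0625
  L_2 = 0.75·(1−0.75)^3 = 0.75·0.015625 = 0.0117188
Weight by the priors:
  P(Z=1)·L_1 = 0.82 × 0.0625 = 0.05125
  P(Z=2)·L_2 = 0.18 × 0.0117188 = 0.00210938
Sum: 0.05125 + 0.00210938 = 0.0533594
P(Intensity 2 | x) = 0.00210938 / 0.0533594 ≈ 0.0395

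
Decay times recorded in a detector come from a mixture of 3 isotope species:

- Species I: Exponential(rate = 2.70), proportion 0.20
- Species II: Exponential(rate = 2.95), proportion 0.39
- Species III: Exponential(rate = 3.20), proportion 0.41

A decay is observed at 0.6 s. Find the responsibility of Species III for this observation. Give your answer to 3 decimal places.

P(component k | x) = P(Z=k)·f_k(x) / marginal(x), where marginal(x) = Σ_j P(Z=j)·f_j(x).
Exponential densities:
  p_I = 2.70·e^(−2.70·0.6) = 2.70·e^(−1.6200) = 0.534326
  p_II = 2.95·e^(−2.95·0.6) = 2.95·e^(−1.7700) = 0.502482
  p_III = 3.20·e^(−3.20·0.6) = 3.20·e^(−1.9200) = 0.469142
Multiply by the mixture weights:
  P(Z=I)·p_I = 0.20 × 0.534326 = 0.106865
  P(Z=II)·p_II = 0.39 × 0.502482 = 0.195968
  P(Z=III)·p_III = 0.41 × 0.469142 = 0.192348
Evidence: 0.106865 + 0.195968 + 0.192348 = 0.495182
Responsibility of Species III: 0.192348 / 0.495182 ≈ 0.388

0.388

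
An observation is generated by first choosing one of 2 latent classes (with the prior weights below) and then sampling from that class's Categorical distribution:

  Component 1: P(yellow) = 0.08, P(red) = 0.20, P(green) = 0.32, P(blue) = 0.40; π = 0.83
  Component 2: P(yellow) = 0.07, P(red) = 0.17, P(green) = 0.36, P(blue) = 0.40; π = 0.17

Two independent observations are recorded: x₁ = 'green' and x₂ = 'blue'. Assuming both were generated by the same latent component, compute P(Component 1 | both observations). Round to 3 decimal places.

0.813

P(component k | x) = π_k·f_k(x) / marginal(x), where marginal(x) = Σ_j π_j·f_j(x).
Since both observations come from the same component, the likelihood for component k is f_k(x₁)·f_k(x₂).
  f_1 = [0.32] × [0.4] = 0.128
  f_2 = [0.36] × [0.4] = 0.144
Multiply by the mixture weights:
  π_1·f_1 = 0.83 × 0.128 = 0.10624
  π_2·f_2 = 0.17 × 0.144 = 0.02448
Normaliser: 0.10624 + 0.02448 = 0.13072
P(Component 1 | data) = 0.10624 / 0.13072 ≈ 0.813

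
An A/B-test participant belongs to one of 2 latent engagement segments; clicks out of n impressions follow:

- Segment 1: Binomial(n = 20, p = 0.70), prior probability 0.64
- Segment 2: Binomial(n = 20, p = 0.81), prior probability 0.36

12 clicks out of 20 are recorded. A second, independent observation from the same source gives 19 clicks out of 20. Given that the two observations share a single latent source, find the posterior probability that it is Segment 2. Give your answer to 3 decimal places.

0.460

The responsibility of component k is w_k f_k(x) divided by Σ_j w_j f_j(x).
Since both observations come from the same component, the likelihood for component k is f_k(x₁)·f_k(x₂).
  f_1 = [C(20,12)·0.70^12·0.30^8 = 125970·0.0138413·6.561e-05 = 0.114397] × [0.00683934] = 0.000782398
  f_2 = [C(20,12)·0.81^12·0.19^8 = 125970·0.0797664·1.69836e-06 = 0.0170654] × [0.0693424] = 0.00118336
Multiply by the mixture weights:
  w_1·f_1 = 0.64 × 0.000782398 = 0.000500735
  w_2·f_2 = 0.36 × 0.00118336 = 0.000426008
Sum: 0.000500735 + 0.000426008 = 0.000926743
P(Segment 2 | x₁, x₂) = 0.000426008 / 0.000926743 ≈ 0.460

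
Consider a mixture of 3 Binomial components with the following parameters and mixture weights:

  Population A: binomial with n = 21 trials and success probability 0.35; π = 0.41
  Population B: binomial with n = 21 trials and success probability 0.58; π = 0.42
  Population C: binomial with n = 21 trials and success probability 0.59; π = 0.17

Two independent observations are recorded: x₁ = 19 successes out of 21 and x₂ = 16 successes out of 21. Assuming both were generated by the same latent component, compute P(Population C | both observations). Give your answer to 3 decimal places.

0.383

Posterior ∝ prior × likelihood, so P(k | x) ∝ π_k f_k(x); normalise over all components.
Since both observations come from the same component, the likelihood for component k is f_k(x₁)·f_k(x₂).
  L_A = [C(21,19)·0.35^19·0.65^2 = 210·2.17417e-09·0.4225 = 1.92903e-07] × [0.000119729] = 2.3096e-11
  L_B = [C(21,19)·0.58^19·0.42^2 = 210·3.19987e-05·0.1764 = 0.00118536] × [0.0436152] = 5.16996e-05
  L_C = [C(21,19)·0.59^19·0.41^2 = 210·4.4278e-05·0.1681 = 0.00156306] × [0.050827] = 7.94456e-05
Prior × likelihood for each component:
  π_A·L_A = 0.41 × 2.3096e-11 = 9.46937e-12
  π_B·L_B = 0.42 × 5.16996e-05 = 2.17138e-05
  π_C·L_C = 0.17 × 7.94456e-05 = 1.35057e-05
Marginal: 9.46937e-12 + 2.17138e-05 + 1.35057e-05 = 3.52196e-05
Responsibility of Population C: 1.35057e-05 / 3.52196e-05 ≈ 0.383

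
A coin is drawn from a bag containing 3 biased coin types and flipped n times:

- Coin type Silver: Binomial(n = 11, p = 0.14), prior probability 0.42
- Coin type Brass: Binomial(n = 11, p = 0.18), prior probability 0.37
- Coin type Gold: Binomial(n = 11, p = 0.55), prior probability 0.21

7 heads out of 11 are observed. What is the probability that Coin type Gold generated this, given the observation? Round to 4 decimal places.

0.9904

The responsibility of component k is P(Z=k) f_k(x) divided by Σ_j P(Z=j) f_j(x).
Component likelihoods at x = 7 heads out of 11:
  p_Silver = 0.000190285
  p_Brass = 0.000913433
  p_Gold = 0.206017
Weight by the priors:
  P(Z=Silver)·p_Silver = 0.42 × 0.000190285 = 7.99196e-05
  P(Z=Brass)·p_Brass = 0.37 × 0.000913433 = 0.00033797
  P(Z=Gold)·p_Gold = 0.21 × 0.206017 = 0.0432635
Marginal: 7.99196e-05 + 0.00033797 + 0.0432635 = 0.0436814
P(Coin type Gold | data) = 0.0432635 / 0.0436814 ≈ 0.9904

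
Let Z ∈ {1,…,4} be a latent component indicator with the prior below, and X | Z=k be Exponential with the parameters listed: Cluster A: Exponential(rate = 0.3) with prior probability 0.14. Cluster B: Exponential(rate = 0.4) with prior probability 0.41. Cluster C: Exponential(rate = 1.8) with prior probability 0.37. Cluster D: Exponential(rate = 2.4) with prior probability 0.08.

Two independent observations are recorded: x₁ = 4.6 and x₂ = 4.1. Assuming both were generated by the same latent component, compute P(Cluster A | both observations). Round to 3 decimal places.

0.314

By Bayes' theorem, P(k | x) = w_k f_k(x) / Σ_j w_j f_j(x).
Since both observations come from the same component, the likelihood for component k is f_k(x₁)·f_k(x₂).
  p_A = [0.3·e^(−0.3·4.6) = 0.3·e^(−1.3800) = 0.0754736] × [0.0876878] = 0.00661811
  p_B = [0.4·e^(−0.4·4.6) = 0.4·e^(−1.8400) = 0.063527] × [0.077592] = 0.00492919
  p_C = [1.8·e^(−1.8·4.6) = 1.8·e^(−8.2800) = 0.000456367] × [0.00112248] = 5.12264e-07
  p_D = [2.4·e^(−2.4·4.6) = 2.4·e^(−11.0400) = 3.85124e-05] × [0.000127866] = 4.9244e-09
Multiply by the mixture weights:
  w_A·p_A = 0.14 × 0.00661811 = 0.000926535
  w_B·p_B = 0.41 × 0.00492919 = 0.00202097
  w_C·p_C = 0.37 × 5.12264e-07 = 1.89537e-07
  w_D·p_D = 0.08 × 4.9244e-09 = 3.93952e-10
Denominator: 0.000926535 + 0.00202097 + 1.89537e-07 + 3.93952e-10 = 0.00294769
So the posterior for Cluster A is 0.000926535 / 0.00294769 ≈ 0.314.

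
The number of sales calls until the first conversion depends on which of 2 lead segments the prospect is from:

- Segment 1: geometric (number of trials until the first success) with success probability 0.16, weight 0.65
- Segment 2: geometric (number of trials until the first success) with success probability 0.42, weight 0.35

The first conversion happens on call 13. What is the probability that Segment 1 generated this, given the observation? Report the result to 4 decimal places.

P(component k | x) = π_k·f_k(x) / marginal(x), where marginal(x) = Σ_j π_j·f_j(x).
Geometric probabilities:
  L_1 = 0.0197456
  L_2 = 0.000608675
Prior × likelihood for each component:
  π_1·L_1 = 0.65 × 0.0197456 = 0.0128347
  π_2·L_2 = 0.35 × 0.000608675 = 0.000213036
Marginal: 0.0128347 + 0.000213036 = 0.0130477
So the posterior for Segment 1 is 0.0128347 / 0.0130477 ≈ 0.9837.

0.9837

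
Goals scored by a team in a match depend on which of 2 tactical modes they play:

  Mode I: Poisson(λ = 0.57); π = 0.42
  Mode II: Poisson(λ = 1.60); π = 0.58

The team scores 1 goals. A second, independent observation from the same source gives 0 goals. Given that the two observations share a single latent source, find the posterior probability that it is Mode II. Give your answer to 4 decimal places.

0.3307

By Bayes' theorem, P(k | x) = π_k f_k(x) / Σ_j π_j f_j(x).
Since both observations come from the same component, the likelihood for component k is f_k(x₁)·f_k(x₂).
  L_I = [0.32235] × [0.565525] = 0.182297
  L_II = [0.323034] × [0.201897] = 0.0652195
Weight by the priors:
  π_I·L_I = 0.42 × 0.182297 = 0.0765647
  π_II·L_II = 0.58 × 0.0652195 = 0.0378273
Normaliser: 0.0765647 + 0.0378273 = 0.114392
P(Mode II | x) ≈ 0.3307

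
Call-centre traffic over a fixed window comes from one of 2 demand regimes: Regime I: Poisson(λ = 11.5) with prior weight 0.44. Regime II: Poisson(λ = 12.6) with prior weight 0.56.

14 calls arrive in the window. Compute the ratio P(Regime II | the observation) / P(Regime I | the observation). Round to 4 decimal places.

1.5221

Since P(k|x) ∝ P(Z=k) f_k(x), the posterior odds are P(Z=i) f_i(x) / (P(Z=j) f_j(x)).
Component likelihoods at x = 14 calls:
  f_I = 0.0822195
  f_II = 0.0983261
0.0550626 / 0.0361766 ≈ 1.5221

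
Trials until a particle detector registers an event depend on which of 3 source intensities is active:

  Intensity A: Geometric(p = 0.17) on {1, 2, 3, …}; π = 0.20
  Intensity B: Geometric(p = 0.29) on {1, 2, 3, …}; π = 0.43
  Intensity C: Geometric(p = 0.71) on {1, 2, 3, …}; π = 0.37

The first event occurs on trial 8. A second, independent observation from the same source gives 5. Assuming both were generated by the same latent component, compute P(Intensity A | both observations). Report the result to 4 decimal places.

Apply Bayes' rule: the posterior for each component is proportional to its prior times its likelihood at x.
Since both observations come from the same component, the likelihood for component k is f_k(x₁)·f_k(x₂).
  p_A = [0.0461313] × [0.0806791] = 0.00372183
  p_B = [0.0263758] × [0.0736939] = 0.00194374
  p_C = [0.000122474] × [0.0050217] = 6.15028e-07
Multiply by the mixture weights:
  P(Z=A)·p_A = 0.20 × 0.00372183 = 0.000744367
  P(Z=B)·p_B = 0.43 × 0.00194374 = 0.000835808
  P(Z=C)·p_C = 0.37 × 6.15028e-07 = 2.2756e-07
Evidence: 0.000744367 + 0.000835808 + 2.2756e-07 = 0.0015804
So the posterior for Intensity A is 0.000744367 / 0.0015804 ≈ 0.4710.

0.4710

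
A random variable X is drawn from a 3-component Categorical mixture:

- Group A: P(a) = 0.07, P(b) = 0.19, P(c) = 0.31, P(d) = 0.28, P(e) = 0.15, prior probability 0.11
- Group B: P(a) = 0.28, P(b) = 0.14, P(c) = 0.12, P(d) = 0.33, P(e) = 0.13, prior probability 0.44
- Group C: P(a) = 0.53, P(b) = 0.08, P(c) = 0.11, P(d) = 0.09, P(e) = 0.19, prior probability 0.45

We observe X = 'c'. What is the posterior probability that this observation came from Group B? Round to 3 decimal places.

0.387

P(component k | x) = w_k·f_k(x) / marginal(x), where marginal(x) = Σ_j w_j·f_j(x).
Categorical probabilities:
  p_A = P(c | comp) = 0.31
  p_B = P(c | comp) = 0.12
  p_C = P(c | comp) = 0.11
Weight by the priors:
  w_A·p_A = 0.11 × 0.31 = 0.0341
  w_B·p_B = 0.44 × 0.12 = 0.0528
  w_C·p_C = 0.45 × 0.11 = 0.0495
Sum: 0.0341 + 0.0528 + 0.0495 = 0.1364
Responsibility of Group B: 0.0528 / 0.1364 ≈ 0.387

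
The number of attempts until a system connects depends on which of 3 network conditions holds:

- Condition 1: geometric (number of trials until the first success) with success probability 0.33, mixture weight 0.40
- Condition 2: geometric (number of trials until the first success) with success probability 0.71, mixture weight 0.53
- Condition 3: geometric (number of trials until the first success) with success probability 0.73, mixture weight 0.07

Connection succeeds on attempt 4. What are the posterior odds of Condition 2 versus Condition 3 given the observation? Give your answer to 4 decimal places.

9.1246

The posterior odds equal the prior odds times the likelihood ratio: (π_i/π_j)·(f_i(x)/f_j(x)).
Geometric probabilities:
  f_1 = 0.33·(1−0.33)^3 = 0.33·0.300763 = 0.0992518
  f_2 = 0.71·(1−0.71)^3 = 0.71·0.024389 = 0.0173162
  f_3 = 0.73·(1−0.73)^3 = 0.73·0.019683 = 0.0143686
Odds = (0.53/0.07) × (0.0173162/0.0143686) = 7.57143 × 1.20514 ≈ 9.1246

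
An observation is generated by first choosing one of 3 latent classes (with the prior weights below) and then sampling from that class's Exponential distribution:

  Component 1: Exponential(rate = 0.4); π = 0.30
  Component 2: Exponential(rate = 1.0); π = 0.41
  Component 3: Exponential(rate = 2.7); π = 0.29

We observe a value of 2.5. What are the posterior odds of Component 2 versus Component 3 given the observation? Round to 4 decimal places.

36.7091

Since P(k|x) ∝ P(Z=k) f_k(x), the posterior odds are P(Z=i) f_i(x) / (P(Z=j) f_j(x)).
Exponential densities:
  p_1 = 0.147152
  p_2 = 0.082085
  p_3 = 0.00316137
0.0336548 / 0.000916799 ≈ 36.7091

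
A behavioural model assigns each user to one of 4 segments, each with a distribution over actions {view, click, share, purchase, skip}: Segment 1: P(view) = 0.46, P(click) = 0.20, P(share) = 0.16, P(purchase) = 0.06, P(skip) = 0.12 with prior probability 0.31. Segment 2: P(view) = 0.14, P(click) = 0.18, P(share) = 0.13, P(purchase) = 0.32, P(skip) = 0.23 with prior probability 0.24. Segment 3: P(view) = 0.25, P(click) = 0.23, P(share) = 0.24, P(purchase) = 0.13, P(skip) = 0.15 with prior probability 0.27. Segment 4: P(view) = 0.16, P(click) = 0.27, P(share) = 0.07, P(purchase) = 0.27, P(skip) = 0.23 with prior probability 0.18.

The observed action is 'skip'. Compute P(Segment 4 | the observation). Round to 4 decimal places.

0.2375

Posterior ∝ prior × likelihood, so P(k | x) ∝ π_k f_k(x); normalise over all components.
Component likelihoods at x = 'skip':
  L_1 = P(skip | comp) = 0.12
  L_2 = P(skip | comp) = 0.23
  L_3 = P(skip | comp) = 0.15
  L_4 = P(skip | comp) = 0.23
Multiply by the mixture weights:
  π_1·L_1 = 0.31 × 0.12 = 0.0372
  π_2·L_2 = 0.24 × 0.23 = 0.0552
  π_3·L_3 = 0.27 × 0.15 = 0.0405
  π_4·L_4 = 0.18 × 0.23 = 0.0414
Marginal: 0.0372 + 0.0552 + 0.0405 + 0.0414 = 0.1743
P(Segment 4 | x) ≈ 0.2375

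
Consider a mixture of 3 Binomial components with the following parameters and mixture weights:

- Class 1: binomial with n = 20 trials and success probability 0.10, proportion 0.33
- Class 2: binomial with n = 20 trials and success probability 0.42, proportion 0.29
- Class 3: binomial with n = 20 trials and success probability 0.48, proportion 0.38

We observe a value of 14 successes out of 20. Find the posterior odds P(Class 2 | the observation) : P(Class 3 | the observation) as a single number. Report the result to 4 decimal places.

0.2266

The posterior odds equal the prior odds times the likelihood ratio: (w_i/w_j)·(f_i(x)/f_j(x)).
Component likelihoods at x = 14 successes out of 20:
  f_1 = C(20,14)·0.10^14·0.90^6 = 38760·1e-14·0.531441 = 2.05987e-10
  f_2 = C(20,14)·0.42^14·0.58^6 = 38760·5.31484e-06·0.0380687 = 0.00784227
  f_3 = C(20,14)·0.48^14·0.52^6 = 38760·3.44649e-05·0.0197706 = 0.0264108
Posterior odds = (w_2·f_2) / (w_3·f_3) = (0.29·0.00784227) / (0.38·0.0264108) = 0.00227426 / 0.0100361 ≈ 0.2266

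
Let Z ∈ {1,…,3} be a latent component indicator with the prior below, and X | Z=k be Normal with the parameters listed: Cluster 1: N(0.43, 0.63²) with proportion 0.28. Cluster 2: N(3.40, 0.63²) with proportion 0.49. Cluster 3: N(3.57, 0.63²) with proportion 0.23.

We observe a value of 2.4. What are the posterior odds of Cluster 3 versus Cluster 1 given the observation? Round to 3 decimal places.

19.449

Posterior odds = (P(Z=i) f_i(x)) / (P(Z=j) f_j(x)); the normalising sum cancels.
Evaluate each component's likelihood at the observed value:
  L_1 = 0.00476757
  L_2 = 0.179664
  L_3 = 0.112884
Odds = (0.23/0.28) × (0.112884/0.00476757) = 0.821429 × 23.6775 ≈ 19.449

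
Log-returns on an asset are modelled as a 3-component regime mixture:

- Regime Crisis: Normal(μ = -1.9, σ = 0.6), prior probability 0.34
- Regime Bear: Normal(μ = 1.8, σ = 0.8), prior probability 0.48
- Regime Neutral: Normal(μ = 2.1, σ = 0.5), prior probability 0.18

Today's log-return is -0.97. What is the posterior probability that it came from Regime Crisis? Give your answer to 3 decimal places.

0.991

Posterior ∝ prior × likelihood, so P(k | x) ∝ π_k f_k(x); normalise over all components.
Normal densities:
  L_Crisis = (1/(0.6·√(2π)))·exp(−(-0.97−-1.9)²/(2·0.6²)) = 0.664904·exp(-1.20125) = 0.200015
  L_Bear = (1/(0.8·√(2π)))·exp(−(-0.97−1.8)²/(2·0.8²)) = 0.498678·exp(-5.99445) = 0.00124297
  L_Neutral = (1/(0.5·√(2π)))·exp(−(-0.97−2.1)²/(2·0.5²)) = 0.797885·exp(-18.84980) = 5.19488e-09
Prior × likelihood for each component:
  π_Crisis·L_Crisis = 0.34 × 0.200015 = 0.0680051
  π_Bear·L_Bear = 0.48 × 0.00124297 = 0.000596628
  π_Neutral·L_Neutral = 0.18 × 5.19488e-09 = 9.35079e-10
Denominator: 0.0680051 + 0.000596628 + 9.35079e-10 = 0.0686017
So the posterior for Regime Crisis is 0.0680051 / 0.0686017 ≈ 0.991.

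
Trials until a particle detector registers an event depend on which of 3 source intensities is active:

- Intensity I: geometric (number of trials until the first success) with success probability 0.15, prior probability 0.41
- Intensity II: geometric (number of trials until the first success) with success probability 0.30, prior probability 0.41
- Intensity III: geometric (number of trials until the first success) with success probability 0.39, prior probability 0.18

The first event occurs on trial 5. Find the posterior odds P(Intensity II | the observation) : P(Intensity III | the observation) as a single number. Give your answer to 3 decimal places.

3.038

Posterior odds = (π_i f_i(x)) / (π_j f_j(x)); the normalising sum cancels.
Evaluate each component's likelihood at the observed value:
  p_I = 0.15·(1−0.15)^4 = 0.15·0.522006 = 0.0783009
  p_II = 0.30·(1−0.30)^4 = 0.30·0.2401 = 0.07203
  p_III = 0.39·(1−0.39)^4 = 0.39·0.138458 = 0.0539988
Odds = (0.41/0.18) × (0.07203/0.0539988) = 2.27778 × 1.33392 ≈ 3.038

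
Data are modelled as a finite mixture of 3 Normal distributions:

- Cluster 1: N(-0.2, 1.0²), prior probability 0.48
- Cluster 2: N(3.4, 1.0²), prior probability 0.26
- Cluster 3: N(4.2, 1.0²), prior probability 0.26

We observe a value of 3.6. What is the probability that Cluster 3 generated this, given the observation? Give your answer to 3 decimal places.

0.460

Posterior ∝ prior × likelihood, so P(k | x) ∝ π_k f_k(x); normalise over all components.
Component likelihoods at x = 3.6:
  f_1 = (1/(1.0·√(2π)))·exp(−(3.6−-0.2)²/(2·1.0²)) = 0.398942·exp(-7.22000) = 0.000291947
  f_2 = (1/(1.0·√(2π)))·exp(−(3.6−3.4)²/(2·1.0²)) = 0.398942·exp(-0.02000) = 0.391043
  f_3 = (1/(1.0·√(2π)))·exp(−(3.6−4.2)²/(2·1.0²)) = 0.398942·exp(-0.18000) = 0.333225
Prior × likelihood for each component:
  π_1·f_1 = 0.48 × 0.000291947 = 0.000140135
  π_2·f_2 = 0.26 × 0.391043 = 0.101671
  π_3·f_3 = 0.26 × 0.333225 = 0.0866384
Evidence: 0.000140135 + 0.101671 + 0.0866384 = 0.18845
So the posterior for Cluster 3 is 0.0866384 / 0.18845 ≈ 0.460.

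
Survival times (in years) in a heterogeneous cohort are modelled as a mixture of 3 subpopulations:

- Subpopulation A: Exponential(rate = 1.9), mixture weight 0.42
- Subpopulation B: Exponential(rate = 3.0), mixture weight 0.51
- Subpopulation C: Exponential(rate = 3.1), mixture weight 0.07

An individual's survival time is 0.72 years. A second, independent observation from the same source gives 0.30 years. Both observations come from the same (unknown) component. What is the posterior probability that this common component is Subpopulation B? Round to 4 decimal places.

Apply Bayes' rule: the posterior for each component is proportional to its prior times its likelihood at x.
Since both observations come from the same component, the likelihood for component k is f_k(x₁)·f_k(x₂).
  p_A = [0.48377] × [1.0745] = 0.51981
  p_B = [0.345975] × [1.21971] = 0.421989
  p_C = [0.332672] × [1.22312] = 0.406897
Prior × likelihood for each component:
  π_A·p_A = 0.42 × 0.51981 = 0.21832
  π_B·p_B = 0.51 × 0.421989 = 0.215215
  π_C·p_C = 0.07 × 0.406897 = 0.0284828
Sum: 0.21832 + 0.215215 + 0.0284828 = 0.462017
P(Subpopulation B | x) = 0.215215 / 0.462017 ≈ 0.4658

0.4658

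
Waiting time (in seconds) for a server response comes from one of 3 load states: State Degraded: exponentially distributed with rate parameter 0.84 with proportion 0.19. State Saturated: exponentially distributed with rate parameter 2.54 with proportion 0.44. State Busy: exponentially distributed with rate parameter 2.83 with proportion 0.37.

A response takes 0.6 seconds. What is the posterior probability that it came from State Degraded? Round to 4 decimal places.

0.1814

By Bayes' theorem, P(k | x) = P(Z=k) f_k(x) / Σ_j P(Z=j) f_j(x).
Exponential densities:
  f_Degraded = 0.507452
  f_Saturated = 0.553311
  f_Busy = 0.518029
Prior × likelihood for each component:
  P(Z=Degraded)·f_Degraded = 0.19 × 0.507452 = 0.0964159
  P(Z=Saturated)·f_Saturated = 0.44 × 0.553311 = 0.243457
  P(Z=Busy)·f_Busy = 0.37 × 0.518029 = 0.191671
Denominator: 0.0964159 + 0.243457 + 0.191671 = 0.531543
P(State Degraded | data) ≈ 0.1814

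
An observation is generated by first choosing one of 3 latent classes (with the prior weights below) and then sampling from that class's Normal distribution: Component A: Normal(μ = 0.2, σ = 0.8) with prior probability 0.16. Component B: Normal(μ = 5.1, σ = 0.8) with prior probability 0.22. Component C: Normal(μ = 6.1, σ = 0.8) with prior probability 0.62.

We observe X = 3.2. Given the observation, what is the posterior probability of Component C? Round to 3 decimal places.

The responsibility of component k is P(Z=k) f_k(x) divided by Σ_j P(Z=j) f_j(x).
Component likelihoods at x = 3.2:
  L_A = (1/(0.8·√(2π)))·exp(−(3.2−0.2)²/(2·0.8²)) = 0.498678·exp(-7.03125) = 0.000440745
  L_B = (1/(0.8·√(2π)))·exp(−(3.2−5.1)²/(2·0.8²)) = 0.498678·exp(-2.82031) = 0.0297149
  L_C = (1/(0.8·√(2π)))·exp(−(3.2−6.1)²/(2·0.8²)) = 0.498678·exp(-6.57031) = 0.000698827
Unnormalised posteriors:
  P(Z=A)·L_A = 0.16 × 0.000440745 = 7.05191e-05
  P(Z=B)·L_B = 0.22 × 0.0297149 = 0.00653727
  P(Z=C)·L_C = 0.62 × 0.000698827 = 0.000433273
Marginal: 7.05191e-05 + 0.00653727 + 0.000433273 = 0.00704106
Responsibility of Component C: 0.000433273 / 0.00704106 ≈ 0.062

0.062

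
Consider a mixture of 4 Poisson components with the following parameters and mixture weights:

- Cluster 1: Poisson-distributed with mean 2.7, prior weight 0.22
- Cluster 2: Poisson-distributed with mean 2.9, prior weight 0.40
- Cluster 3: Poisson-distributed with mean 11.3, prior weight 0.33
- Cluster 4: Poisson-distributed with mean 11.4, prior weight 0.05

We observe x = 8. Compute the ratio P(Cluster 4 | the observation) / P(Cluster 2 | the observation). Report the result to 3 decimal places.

Posterior odds = (P(Z=i) f_i(x)) / (P(Z=j) f_j(x)); the normalising sum cancels.
Evaluate each component's likelihood at the observed value:
  p_1 = e^(−2.7)·2.7^8/8! = 0.00470755
  p_2 = e^(−2.9)·2.9^8/8! = 0.00682668
  p_3 = e^(−11.3)·11.3^8/8! = 0.0815792
  p_4 = e^(−11.4)·11.4^8/8! = 0.0792066
Odds = (0.05/0.40) × (0.0792066/0.00682668) = 0.125 × 11.6025 ≈ 1.450

1.450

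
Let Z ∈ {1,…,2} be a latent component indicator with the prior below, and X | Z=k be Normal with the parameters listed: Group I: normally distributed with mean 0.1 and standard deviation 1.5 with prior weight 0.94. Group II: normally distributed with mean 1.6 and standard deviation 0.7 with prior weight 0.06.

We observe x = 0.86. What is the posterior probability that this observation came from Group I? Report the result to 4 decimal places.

0.9183

Posterior ∝ prior × likelihood, so P(k | x) ∝ P(Z=k) f_k(x); normalise over all components.
Component likelihoods at x = 0.86:
  f_I = 0.233924
  f_II = 0.325941
Multiply by the mixture weights:
  P(Z=I)·f_I = 0.94 × 0.233924 = 0.219889
  P(Z=II)·f_II = 0.06 × 0.325941 = 0.0195565
Normaliser: 0.219889 + 0.0195565 = 0.239445
P(Group I | data) = 0.219889 / 0.239445 ≈ 0.9183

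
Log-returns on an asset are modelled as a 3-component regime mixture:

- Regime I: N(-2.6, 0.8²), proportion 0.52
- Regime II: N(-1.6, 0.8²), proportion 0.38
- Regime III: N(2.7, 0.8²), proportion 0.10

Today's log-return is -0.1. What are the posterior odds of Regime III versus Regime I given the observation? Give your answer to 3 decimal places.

0.056

Posterior odds = (P(Z=i) f_i(x)) / (P(Z=j) f_j(x)); the normalising sum cancels.
Normal densities:
  f_I = 0.00377782
  f_II = 0.0859828
  f_III = 0.00109085
Posterior odds = (P(Z=III)·f_III) / (P(Z=I)·f_I) = (0.10·0.00109085) / (0.52·0.00377782) = 0.000109085 / 0.00196447 ≈ 0.056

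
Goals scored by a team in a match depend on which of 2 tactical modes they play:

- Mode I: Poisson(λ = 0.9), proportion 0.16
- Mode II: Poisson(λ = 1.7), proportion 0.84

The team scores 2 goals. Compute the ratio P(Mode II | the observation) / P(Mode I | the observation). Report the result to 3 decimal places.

Since P(k|x) ∝ π_k f_k(x), the posterior odds are π_i f_i(x) / (π_j f_j(x)).
Poisson probabilities:
  p_I = e^(−0.9)·0.9^2/2! = 0.164661
  p_II = e^(−1.7)·1.7^2/2! = 0.263978
Odds = (0.84/0.16) × (0.263978/0.164661) = 5.25 × 1.60316 ≈ 8.417

8.417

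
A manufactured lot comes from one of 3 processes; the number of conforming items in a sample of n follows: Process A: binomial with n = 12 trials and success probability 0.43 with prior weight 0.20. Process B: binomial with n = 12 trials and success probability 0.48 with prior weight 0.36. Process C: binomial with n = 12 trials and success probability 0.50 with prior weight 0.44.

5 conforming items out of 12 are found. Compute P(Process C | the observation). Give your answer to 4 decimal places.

0.4144

The responsibility of component k is P(Z=k) f_k(x) divided by Σ_j P(Z=j) f_j(x).
Evaluate each component's likelihood at the observed value:
  p_A = 0.22761
  p_B = 0.20747
  p_C = 0.193359
Prior × likelihood for each component:
  P(Z=A)·p_A = 0.20 × 0.22761 = 0.045522
  P(Z=B)·p_B = 0.36 × 0.20747 = 0.0746891
  P(Z=C)·p_C = 0.44 × 0.193359 = 0.0850781
Sum: 0.045522 + 0.0746891 + 0.0850781 = 0.205289
Responsibility of Process C: 0.0850781 / 0.205289 ≈ 0.4144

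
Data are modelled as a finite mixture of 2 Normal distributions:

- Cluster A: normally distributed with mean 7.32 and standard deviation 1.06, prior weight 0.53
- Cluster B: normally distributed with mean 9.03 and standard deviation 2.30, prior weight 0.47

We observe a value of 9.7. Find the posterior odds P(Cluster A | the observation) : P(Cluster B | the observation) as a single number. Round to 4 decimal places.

0.2053

Only the two components matter; the odds are (w_i f_i(x)) / (w_j f_j(x)).
Evaluate each component's likelihood at the observed value:
  L_A = 0.0302622
  L_B = 0.166248
Posterior odds = (w_A·L_A) / (w_B·L_B) = (0.53·0.0302622) / (0.47·0.166248) = 0.016039 / 0.0781364 ≈ 0.2053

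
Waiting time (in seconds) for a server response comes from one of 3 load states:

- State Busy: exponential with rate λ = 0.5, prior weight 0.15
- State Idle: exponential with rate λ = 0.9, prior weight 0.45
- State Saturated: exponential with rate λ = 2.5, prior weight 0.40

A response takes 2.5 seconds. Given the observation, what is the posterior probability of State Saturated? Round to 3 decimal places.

By Bayes' theorem, P(k | x) = P(Z=k) f_k(x) / Σ_j P(Z=j) f_j(x).
Component likelihoods at x = 2.5 seconds:
  p_Busy = 0.5·e^(−0.5·2.5) = 0.5·e^(−1.2500) = 0.143252
  p_Idle = 0.9·e^(−0.9·2.5) = 0.9·e^(−2.2500) = 0.0948593
  p_Saturated = 2.5·e^(−2.5·2.5) = 2.5·e^(−6.2500) = 0.00482614
Multiply by the mixture weights:
  P(Z=Busy)·p_Busy = 0.15 × 0.143252 = 0.0214879
  P(Z=Idle)·p_Idle = 0.45 × 0.0948593 = 0.0426867
  P(Z=Saturated)·p_Saturated = 0.40 × 0.00482614 = 0.00193045
Normaliser: 0.0214879 + 0.0426867 + 0.00193045 = 0.066105
P(State Saturated | data) ≈ 0.029

0.029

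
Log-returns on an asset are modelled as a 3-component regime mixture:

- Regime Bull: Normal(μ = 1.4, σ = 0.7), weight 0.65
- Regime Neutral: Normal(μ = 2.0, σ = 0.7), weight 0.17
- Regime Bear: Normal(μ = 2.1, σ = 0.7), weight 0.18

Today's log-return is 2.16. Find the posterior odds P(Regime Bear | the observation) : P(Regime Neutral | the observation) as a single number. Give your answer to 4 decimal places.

The posterior odds equal the prior odds times the likelihood ratio: (P(Z=i)/P(Z=j))·(f_i(x)/f_j(x)).
Component likelihoods at x = 2.16:
  f_Bull = 0.316114
  f_Neutral = 0.555223
  f_Bear = 0.567828
Posterior odds = (P(Z=Bear)·f_Bear) / (P(Z=Neutral)·f_Neutral) = (0.18·0.567828) / (0.17·0.555223) = 0.102209 / 0.0943879 ≈ 1.0829

1.0829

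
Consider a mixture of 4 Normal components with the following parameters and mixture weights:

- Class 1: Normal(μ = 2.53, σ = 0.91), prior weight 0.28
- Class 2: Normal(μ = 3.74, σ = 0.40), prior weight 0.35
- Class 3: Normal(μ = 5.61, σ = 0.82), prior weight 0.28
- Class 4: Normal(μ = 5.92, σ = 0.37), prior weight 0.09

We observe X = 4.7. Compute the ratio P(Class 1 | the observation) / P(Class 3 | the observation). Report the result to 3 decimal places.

0.097

Since P(k|x) ∝ P(Z=k) f_k(x), the posterior odds are P(Z=i) f_i(x) / (P(Z=j) f_j(x)).
Evaluate each component's likelihood at the observed value:
  p_1 = 0.025532
  p_2 = 0.0559863
  p_3 = 0.262825
  p_4 = 0.00469728
Odds = (0.28/0.28) × (0.025532/0.262825) = 1 × 0.0971445 ≈ 0.097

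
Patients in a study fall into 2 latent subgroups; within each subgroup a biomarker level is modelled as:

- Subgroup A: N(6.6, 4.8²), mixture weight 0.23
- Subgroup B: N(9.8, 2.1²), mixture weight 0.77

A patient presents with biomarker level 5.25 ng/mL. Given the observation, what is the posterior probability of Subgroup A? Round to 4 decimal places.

Posterior ∝ prior × likelihood, so P(k | x) ∝ π_k f_k(x); normalise over all components.
Evaluate each component's likelihood at the observed value:
  f_A = 0.0798899
  f_B = 0.0181679
Weight by the priors:
  π_A·f_A = 0.23 × 0.0798899 = 0.0183747
  π_B·f_B = 0.77 × 0.0181679 = 0.0139893
Marginal: 0.0183747 + 0.0139893 = 0.032364
Responsibility of Subgroup A: 0.0183747 / 0.032364 ≈ 0.5678

0.5678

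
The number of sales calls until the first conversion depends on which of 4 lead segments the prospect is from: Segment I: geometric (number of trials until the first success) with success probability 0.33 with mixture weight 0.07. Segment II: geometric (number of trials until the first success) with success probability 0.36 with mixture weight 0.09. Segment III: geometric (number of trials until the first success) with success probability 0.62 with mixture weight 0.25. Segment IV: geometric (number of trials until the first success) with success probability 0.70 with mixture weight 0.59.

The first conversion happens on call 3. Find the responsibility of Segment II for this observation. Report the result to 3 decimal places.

By Bayes' theorem, P(k | x) = π_k f_k(x) / Σ_j π_j f_j(x).
Component likelihoods at x = 3:
  L_I = 0.33·(1−0.33)^2 = 0.33·0.4489 = 0.148137
  L_II = 0.36·(1−0.36)^2 = 0.36·0.4096 = 0.147456
  L_III = 0.62·(1−0.62)^2 = 0.62·0.1444 = 0.089528
  L_IV = 0.70·(1−0.70)^2 = 0.70·0.09 = 0.063
Weight by the priors:
  π_I·L_I = 0.07 × 0.148137 = 0.0103696
  π_II·L_II = 0.09 × 0.147456 = 0.013271
  π_III·L_III = 0.25 × 0.089528 = 0.022382
  π_IV·L_IV = 0.59 × 0.063 = 0.03717
Evidence: 0.0103696 + 0.013271 + 0.022382 + 0.03717 = 0.0831926
P(Segment II | data) = 0.013271 / 0.0831926 ≈ 0.160

0.160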